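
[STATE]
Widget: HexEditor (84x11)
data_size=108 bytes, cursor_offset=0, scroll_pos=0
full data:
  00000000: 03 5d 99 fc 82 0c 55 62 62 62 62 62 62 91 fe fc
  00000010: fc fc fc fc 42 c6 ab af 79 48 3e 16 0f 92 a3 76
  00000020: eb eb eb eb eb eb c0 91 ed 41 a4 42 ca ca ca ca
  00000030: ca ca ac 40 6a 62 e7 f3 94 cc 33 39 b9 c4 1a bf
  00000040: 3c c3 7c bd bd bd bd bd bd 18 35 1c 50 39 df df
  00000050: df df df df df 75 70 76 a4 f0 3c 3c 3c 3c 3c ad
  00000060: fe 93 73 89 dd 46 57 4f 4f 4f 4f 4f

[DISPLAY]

00000000  03 5d 99 fc 82 0c 55 62  62 62 62 62 62 91 fe fc  |.]....Ubbbbbb...|      
00000010  fc fc fc fc 42 c6 ab af  79 48 3e 16 0f 92 a3 76  |....B...yH>....v|      
00000020  eb eb eb eb eb eb c0 91  ed 41 a4 42 ca ca ca ca  |.........A.B....|      
00000030  ca ca ac 40 6a 62 e7 f3  94 cc 33 39 b9 c4 1a bf  |...@jb....39....|      
00000040  3c c3 7c bd bd bd bd bd  bd 18 35 1c 50 39 df df  |<.|.......5.P9..|      
00000050  df df df df df 75 70 76  a4 f0 3c 3c 3c 3c 3c ad  |.....upv..<<<<<.|      
00000060  fe 93 73 89 dd 46 57 4f  4f 4f 4f 4f              |..s..FWOOOOO    |      
                                                                                    
                                                                                    
                                                                                    
                                                                                    


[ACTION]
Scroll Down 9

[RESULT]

00000060  fe 93 73 89 dd 46 57 4f  4f 4f 4f 4f              |..s..FWOOOOO    |      
                                                                                    
                                                                                    
                                                                                    
                                                                                    
                                                                                    
                                                                                    
                                                                                    
                                                                                    
                                                                                    
                                                                                    


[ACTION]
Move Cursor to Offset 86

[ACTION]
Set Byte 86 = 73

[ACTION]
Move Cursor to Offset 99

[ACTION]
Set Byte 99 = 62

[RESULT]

00000060  fe 93 73 62 dd 46 57 4f  4f 4f 4f 4f              |..sb.FWOOOOO    |      
                                                                                    
                                                                                    
                                                                                    
                                                                                    
                                                                                    
                                                                                    
                                                                                    
                                                                                    
                                                                                    
                                                                                    


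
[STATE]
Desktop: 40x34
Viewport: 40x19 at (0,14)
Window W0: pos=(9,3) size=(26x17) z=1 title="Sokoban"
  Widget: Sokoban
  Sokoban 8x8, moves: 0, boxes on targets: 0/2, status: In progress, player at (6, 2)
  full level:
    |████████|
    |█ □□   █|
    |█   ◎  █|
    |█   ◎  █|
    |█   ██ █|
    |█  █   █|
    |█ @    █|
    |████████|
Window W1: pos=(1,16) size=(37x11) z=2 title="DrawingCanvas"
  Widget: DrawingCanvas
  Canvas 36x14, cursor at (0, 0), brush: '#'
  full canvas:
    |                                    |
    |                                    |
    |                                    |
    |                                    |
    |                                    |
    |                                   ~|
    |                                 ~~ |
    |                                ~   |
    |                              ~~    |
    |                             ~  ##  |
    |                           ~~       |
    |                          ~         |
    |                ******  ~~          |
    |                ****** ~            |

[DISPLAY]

         ┃Moves: 0  0/2           ┃     
         ┃                        ┃     
 ┏━━━━━━━━━━━━━━━━━━━━━━━━━━━━━━━━━━━┓  
 ┃ DrawingCanvas                     ┃  
 ┠───────────────────────────────────┨  
 ┃+                                  ┃  
 ┃                                   ┃  
 ┃                                   ┃  
 ┃                                   ┃  
 ┃                                   ┃  
 ┃                                   ┃  
 ┃                                 ~~┃  
 ┗━━━━━━━━━━━━━━━━━━━━━━━━━━━━━━━━━━━┛  
                                        
                                        
                                        
                                        
                                        
                                        


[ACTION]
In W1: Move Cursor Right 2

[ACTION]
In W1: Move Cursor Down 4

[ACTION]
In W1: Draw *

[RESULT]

         ┃Moves: 0  0/2           ┃     
         ┃                        ┃     
 ┏━━━━━━━━━━━━━━━━━━━━━━━━━━━━━━━━━━━┓  
 ┃ DrawingCanvas                     ┃  
 ┠───────────────────────────────────┨  
 ┃                                   ┃  
 ┃                                   ┃  
 ┃                                   ┃  
 ┃                                   ┃  
 ┃  *                                ┃  
 ┃                                   ┃  
 ┃                                 ~~┃  
 ┗━━━━━━━━━━━━━━━━━━━━━━━━━━━━━━━━━━━┛  
                                        
                                        
                                        
                                        
                                        
                                        


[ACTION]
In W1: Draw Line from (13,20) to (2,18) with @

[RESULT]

         ┃Moves: 0  0/2           ┃     
         ┃                        ┃     
 ┏━━━━━━━━━━━━━━━━━━━━━━━━━━━━━━━━━━━┓  
 ┃ DrawingCanvas                     ┃  
 ┠───────────────────────────────────┨  
 ┃                                   ┃  
 ┃                                   ┃  
 ┃                  @                ┃  
 ┃                  @                ┃  
 ┃  *               @                ┃  
 ┃                   @               ┃  
 ┃                   @             ~~┃  
 ┗━━━━━━━━━━━━━━━━━━━━━━━━━━━━━━━━━━━┛  
                                        
                                        
                                        
                                        
                                        
                                        


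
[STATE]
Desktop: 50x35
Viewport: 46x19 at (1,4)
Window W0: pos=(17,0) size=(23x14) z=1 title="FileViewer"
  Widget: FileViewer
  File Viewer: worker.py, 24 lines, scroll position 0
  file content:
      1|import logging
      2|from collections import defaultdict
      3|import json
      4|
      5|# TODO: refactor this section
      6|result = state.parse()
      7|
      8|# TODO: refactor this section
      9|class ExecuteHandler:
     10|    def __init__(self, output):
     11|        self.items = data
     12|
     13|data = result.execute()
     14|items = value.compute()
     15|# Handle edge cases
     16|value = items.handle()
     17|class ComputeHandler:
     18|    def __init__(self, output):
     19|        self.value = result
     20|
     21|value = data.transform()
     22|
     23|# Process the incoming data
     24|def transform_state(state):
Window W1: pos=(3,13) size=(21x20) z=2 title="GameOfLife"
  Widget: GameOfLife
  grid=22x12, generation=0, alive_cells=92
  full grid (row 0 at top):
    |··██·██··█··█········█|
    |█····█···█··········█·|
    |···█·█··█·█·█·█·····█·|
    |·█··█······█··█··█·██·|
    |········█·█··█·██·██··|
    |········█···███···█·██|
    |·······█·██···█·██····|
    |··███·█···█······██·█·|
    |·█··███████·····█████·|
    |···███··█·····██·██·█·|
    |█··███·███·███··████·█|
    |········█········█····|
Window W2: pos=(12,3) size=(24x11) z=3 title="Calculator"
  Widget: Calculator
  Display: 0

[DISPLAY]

           ┃ Calculator           ┃mp█┃       
           ┠──────────────────────┨  ░┃       
           ┃                     0┃  ░┃       
           ┃┌───┬───┬───┬───┐     ┃hi░┃       
           ┃│ 7 │ 8 │ 9 │ ÷ │     ┃se░┃       
           ┃├───┼───┼───┼───┤     ┃  ░┃       
           ┃│ 4 │ 5 │ 6 │ × │     ┃hi░┃       
           ┃├───┼───┼───┼───┤     ┃er░┃       
           ┃│ 1 │ 2 │ 3 │ - │     ┃el▼┃       
  ┏━━━━━━━━┗━━━━━━━━━━━━━━━━━━━━━━┛━━━┛       
  ┃ GameOfLife        ┃                       
  ┠───────────────────┨                       
  ┃Gen: 0             ┃                       
  ┃·██·██··█··█·······┃                       
  ┃····█···█··········┃                       
  ┃··█·█··█·█·█·█·····┃                       
  ┃█··█······█··█··█·█┃                       
  ┃·······█·█··█·██·██┃                       
  ┃·······█···███···█·┃                       


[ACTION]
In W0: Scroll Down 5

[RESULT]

           ┃ Calculator           ┃  ░┃       
           ┠──────────────────────┨hi░┃       
           ┃                     0┃er█┃       
           ┃┌───┬───┬───┬───┐     ┃el░┃       
           ┃│ 7 │ 8 │ 9 │ ÷ │     ┃ =░┃       
           ┃├───┼───┼───┼───┤     ┃  ░┃       
           ┃│ 4 │ 5 │ 6 │ × │     ┃ut░┃       
           ┃├───┼───┼───┼───┤     ┃ut░┃       
           ┃│ 1 │ 2 │ 3 │ - │     ┃s ▼┃       
  ┏━━━━━━━━┗━━━━━━━━━━━━━━━━━━━━━━┛━━━┛       
  ┃ GameOfLife        ┃                       
  ┠───────────────────┨                       
  ┃Gen: 0             ┃                       
  ┃·██·██··█··█·······┃                       
  ┃····█···█··········┃                       
  ┃··█·█··█·█·█·█·····┃                       
  ┃█··█······█··█··█·█┃                       
  ┃·······█·█··█·██·██┃                       
  ┃·······█···███···█·┃                       


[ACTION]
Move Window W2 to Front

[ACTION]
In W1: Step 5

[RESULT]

           ┃ Calculator           ┃  ░┃       
           ┠──────────────────────┨hi░┃       
           ┃                     0┃er█┃       
           ┃┌───┬───┬───┬───┐     ┃el░┃       
           ┃│ 7 │ 8 │ 9 │ ÷ │     ┃ =░┃       
           ┃├───┼───┼───┼───┤     ┃  ░┃       
           ┃│ 4 │ 5 │ 6 │ × │     ┃ut░┃       
           ┃├───┼───┼───┼───┤     ┃ut░┃       
           ┃│ 1 │ 2 │ 3 │ - │     ┃s ▼┃       
  ┏━━━━━━━━┗━━━━━━━━━━━━━━━━━━━━━━┛━━━┛       
  ┃ GameOfLife        ┃                       
  ┠───────────────────┨                       
  ┃Gen: 5             ┃                       
  ┃·████····██········┃                       
  ┃·█·············████┃                       
  ┃··················█┃                       
  ┃······█·█·█·······█┃                       
  ┃······█·██·█·······┃                       
  ┃··██····█···█····██┃                       


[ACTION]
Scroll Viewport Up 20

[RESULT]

                ┏━━━━━━━━━━━━━━━━━━━━━┓       
                ┃ FileViewer          ┃       
                ┠─────────────────────┨       
           ┏━━━━━━━━━━━━━━━━━━━━━━┓se▲┃       
           ┃ Calculator           ┃  ░┃       
           ┠──────────────────────┨hi░┃       
           ┃                     0┃er█┃       
           ┃┌───┬───┬───┬───┐     ┃el░┃       
           ┃│ 7 │ 8 │ 9 │ ÷ │     ┃ =░┃       
           ┃├───┼───┼───┼───┤     ┃  ░┃       
           ┃│ 4 │ 5 │ 6 │ × │     ┃ut░┃       
           ┃├───┼───┼───┼───┤     ┃ut░┃       
           ┃│ 1 │ 2 │ 3 │ - │     ┃s ▼┃       
  ┏━━━━━━━━┗━━━━━━━━━━━━━━━━━━━━━━┛━━━┛       
  ┃ GameOfLife        ┃                       
  ┠───────────────────┨                       
  ┃Gen: 5             ┃                       
  ┃·████····██········┃                       
  ┃·█·············████┃                       


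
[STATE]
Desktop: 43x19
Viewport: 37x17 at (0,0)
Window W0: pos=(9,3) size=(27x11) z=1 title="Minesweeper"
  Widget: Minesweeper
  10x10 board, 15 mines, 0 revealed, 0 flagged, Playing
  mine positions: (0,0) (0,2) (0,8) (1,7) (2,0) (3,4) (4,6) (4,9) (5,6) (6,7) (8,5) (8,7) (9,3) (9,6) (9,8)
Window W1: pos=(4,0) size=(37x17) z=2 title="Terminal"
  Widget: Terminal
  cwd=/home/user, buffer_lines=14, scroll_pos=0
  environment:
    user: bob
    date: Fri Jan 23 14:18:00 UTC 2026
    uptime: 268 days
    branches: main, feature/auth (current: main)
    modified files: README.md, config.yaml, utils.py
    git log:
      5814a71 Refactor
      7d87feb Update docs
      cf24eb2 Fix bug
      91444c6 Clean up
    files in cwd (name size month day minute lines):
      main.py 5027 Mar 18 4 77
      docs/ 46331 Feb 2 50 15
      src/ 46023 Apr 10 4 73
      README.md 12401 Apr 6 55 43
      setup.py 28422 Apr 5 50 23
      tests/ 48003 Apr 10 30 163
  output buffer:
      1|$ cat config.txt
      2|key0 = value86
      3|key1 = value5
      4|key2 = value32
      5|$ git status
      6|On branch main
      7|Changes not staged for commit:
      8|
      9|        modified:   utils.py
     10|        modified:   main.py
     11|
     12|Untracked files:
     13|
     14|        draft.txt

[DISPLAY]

    ┏━━━━━━━━━━━━━━━━━━━━━━━━━━━━━━━━
    ┃ Terminal                       
    ┠────────────────────────────────
    ┃$ cat config.txt                
    ┃key0 = value86                  
    ┃key1 = value5                   
    ┃key2 = value32                  
    ┃$ git status                    
    ┃On branch main                  
    ┃Changes not staged for commit:  
    ┃                                
    ┃        modified:   utils.py    
    ┃        modified:   main.py     
    ┃                                
    ┃Untracked files:                
    ┃                                
    ┗━━━━━━━━━━━━━━━━━━━━━━━━━━━━━━━━


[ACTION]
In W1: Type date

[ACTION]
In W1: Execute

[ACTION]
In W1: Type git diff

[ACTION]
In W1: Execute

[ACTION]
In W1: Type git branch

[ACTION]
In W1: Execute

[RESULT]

    ┏━━━━━━━━━━━━━━━━━━━━━━━━━━━━━━━━
    ┃ Terminal                       
    ┠────────────────────────────────
    ┃$ date                          
    ┃Fri Jan 23 14:18:00 UTC 2026    
    ┃$ git diff                      
    ┃diff --git a/main.py b/main.py  
    ┃--- a/main.py                   
    ┃+++ b/main.py                   
    ┃@@ -1,3 +1,4 @@                 
    ┃+# updated                      
    ┃ import sys                     
    ┃$ git branch                    
    ┃* main                          
    ┃  feature/auth                  
    ┃$ █                             
    ┗━━━━━━━━━━━━━━━━━━━━━━━━━━━━━━━━


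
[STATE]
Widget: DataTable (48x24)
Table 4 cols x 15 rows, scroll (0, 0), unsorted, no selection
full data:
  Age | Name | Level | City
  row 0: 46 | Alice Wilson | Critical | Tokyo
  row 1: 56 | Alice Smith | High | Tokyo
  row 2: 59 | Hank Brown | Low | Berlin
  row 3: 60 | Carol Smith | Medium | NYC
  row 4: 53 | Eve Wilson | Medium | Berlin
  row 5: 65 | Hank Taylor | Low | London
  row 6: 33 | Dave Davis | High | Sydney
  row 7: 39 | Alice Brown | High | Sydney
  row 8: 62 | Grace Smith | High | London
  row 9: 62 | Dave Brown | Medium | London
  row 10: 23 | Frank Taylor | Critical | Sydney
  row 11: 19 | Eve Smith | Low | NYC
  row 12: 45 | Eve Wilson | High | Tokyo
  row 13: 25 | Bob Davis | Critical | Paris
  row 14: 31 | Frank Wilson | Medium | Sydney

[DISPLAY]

Age│Name        │Level   │City                  
───┼────────────┼────────┼──────                
46 │Alice Wilson│Critical│Tokyo                 
56 │Alice Smith │High    │Tokyo                 
59 │Hank Brown  │Low     │Berlin                
60 │Carol Smith │Medium  │NYC                   
53 │Eve Wilson  │Medium  │Berlin                
65 │Hank Taylor │Low     │London                
33 │Dave Davis  │High    │Sydney                
39 │Alice Brown │High    │Sydney                
62 │Grace Smith │High    │London                
62 │Dave Brown  │Medium  │London                
23 │Frank Taylor│Critical│Sydney                
19 │Eve Smith   │Low     │NYC                   
45 │Eve Wilson  │High    │Tokyo                 
25 │Bob Davis   │Critical│Paris                 
31 │Frank Wilson│Medium  │Sydney                
                                                
                                                
                                                
                                                
                                                
                                                
                                                


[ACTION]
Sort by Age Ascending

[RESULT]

Ag▲│Name        │Level   │City                  
───┼────────────┼────────┼──────                
19 │Eve Smith   │Low     │NYC                   
23 │Frank Taylor│Critical│Sydney                
25 │Bob Davis   │Critical│Paris                 
31 │Frank Wilson│Medium  │Sydney                
33 │Dave Davis  │High    │Sydney                
39 │Alice Brown │High    │Sydney                
45 │Eve Wilson  │High    │Tokyo                 
46 │Alice Wilson│Critical│Tokyo                 
53 │Eve Wilson  │Medium  │Berlin                
56 │Alice Smith │High    │Tokyo                 
59 │Hank Brown  │Low     │Berlin                
60 │Carol Smith │Medium  │NYC                   
62 │Grace Smith │High    │London                
62 │Dave Brown  │Medium  │London                
65 │Hank Taylor │Low     │London                
                                                
                                                
                                                
                                                
                                                
                                                
                                                


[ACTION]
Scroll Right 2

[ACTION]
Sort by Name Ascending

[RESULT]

Age│Name       ▲│Level   │City                  
───┼────────────┼────────┼──────                
39 │Alice Brown │High    │Sydney                
56 │Alice Smith │High    │Tokyo                 
46 │Alice Wilson│Critical│Tokyo                 
25 │Bob Davis   │Critical│Paris                 
60 │Carol Smith │Medium  │NYC                   
62 │Dave Brown  │Medium  │London                
33 │Dave Davis  │High    │Sydney                
19 │Eve Smith   │Low     │NYC                   
45 │Eve Wilson  │High    │Tokyo                 
53 │Eve Wilson  │Medium  │Berlin                
23 │Frank Taylor│Critical│Sydney                
31 │Frank Wilson│Medium  │Sydney                
62 │Grace Smith │High    │London                
59 │Hank Brown  │Low     │Berlin                
65 │Hank Taylor │Low     │London                
                                                
                                                
                                                
                                                
                                                
                                                
                                                


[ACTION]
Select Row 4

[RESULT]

Age│Name       ▲│Level   │City                  
───┼────────────┼────────┼──────                
39 │Alice Brown │High    │Sydney                
56 │Alice Smith │High    │Tokyo                 
46 │Alice Wilson│Critical│Tokyo                 
25 │Bob Davis   │Critical│Paris                 
>0 │Carol Smith │Medium  │NYC                   
62 │Dave Brown  │Medium  │London                
33 │Dave Davis  │High    │Sydney                
19 │Eve Smith   │Low     │NYC                   
45 │Eve Wilson  │High    │Tokyo                 
53 │Eve Wilson  │Medium  │Berlin                
23 │Frank Taylor│Critical│Sydney                
31 │Frank Wilson│Medium  │Sydney                
62 │Grace Smith │High    │London                
59 │Hank Brown  │Low     │Berlin                
65 │Hank Taylor │Low     │London                
                                                
                                                
                                                
                                                
                                                
                                                
                                                


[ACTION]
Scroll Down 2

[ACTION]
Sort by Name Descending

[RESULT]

Age│Name       ▼│Level   │City                  
───┼────────────┼────────┼──────                
65 │Hank Taylor │Low     │London                
59 │Hank Brown  │Low     │Berlin                
62 │Grace Smith │High    │London                
31 │Frank Wilson│Medium  │Sydney                
>3 │Frank Taylor│Critical│Sydney                
45 │Eve Wilson  │High    │Tokyo                 
53 │Eve Wilson  │Medium  │Berlin                
19 │Eve Smith   │Low     │NYC                   
33 │Dave Davis  │High    │Sydney                
62 │Dave Brown  │Medium  │London                
60 │Carol Smith │Medium  │NYC                   
25 │Bob Davis   │Critical│Paris                 
46 │Alice Wilson│Critical│Tokyo                 
56 │Alice Smith │High    │Tokyo                 
39 │Alice Brown │High    │Sydney                
                                                
                                                
                                                
                                                
                                                
                                                
                                                


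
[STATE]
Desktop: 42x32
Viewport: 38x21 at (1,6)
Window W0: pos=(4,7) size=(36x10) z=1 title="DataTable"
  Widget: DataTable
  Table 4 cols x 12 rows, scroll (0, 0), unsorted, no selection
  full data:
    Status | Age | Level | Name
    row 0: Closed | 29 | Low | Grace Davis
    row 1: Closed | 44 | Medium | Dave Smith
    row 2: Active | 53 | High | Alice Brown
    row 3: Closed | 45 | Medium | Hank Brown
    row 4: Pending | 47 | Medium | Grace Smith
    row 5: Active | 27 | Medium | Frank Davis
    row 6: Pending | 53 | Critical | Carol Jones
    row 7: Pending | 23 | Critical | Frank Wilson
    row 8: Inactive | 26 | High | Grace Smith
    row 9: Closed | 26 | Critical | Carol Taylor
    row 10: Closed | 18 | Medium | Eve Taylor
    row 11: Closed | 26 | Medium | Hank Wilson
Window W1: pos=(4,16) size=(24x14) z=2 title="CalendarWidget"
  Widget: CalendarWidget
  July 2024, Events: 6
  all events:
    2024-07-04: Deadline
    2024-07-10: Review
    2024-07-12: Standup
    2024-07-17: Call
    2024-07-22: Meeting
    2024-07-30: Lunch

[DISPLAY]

                                      
   ┏━━━━━━━━━━━━━━━━━━━━━━━━━━━━━━━━━━
   ┃ DataTable                        
   ┠──────────────────────────────────
   ┃Status  │Age│Level   │Name        
   ┃────────┼───┼────────┼────────────
   ┃Closed  │29 │Low     │Grace Davis 
   ┃Closed  │44 │Medium  │Dave Smith  
   ┃Active  │53 │High    │Alice Brown 
   ┃Closed  │45 │Medium  │Hank Brown  
   ┏━━━━━━━━━━━━━━━━━━━━━━┓━━━━━━━━━━━
   ┃ CalendarWidget       ┃           
   ┠──────────────────────┨           
   ┃      July 2024       ┃           
   ┃Mo Tu We Th Fr Sa Su  ┃           
   ┃ 1  2  3  4*  5  6  7 ┃           
   ┃ 8  9 10* 11 12* 13 14┃           
   ┃15 16 17* 18 19 20 21 ┃           
   ┃22* 23 24 25 26 27 28 ┃           
   ┃29 30* 31             ┃           
   ┃                      ┃           


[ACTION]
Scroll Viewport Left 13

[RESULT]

                                      
    ┏━━━━━━━━━━━━━━━━━━━━━━━━━━━━━━━━━
    ┃ DataTable                       
    ┠─────────────────────────────────
    ┃Status  │Age│Level   │Name       
    ┃────────┼───┼────────┼───────────
    ┃Closed  │29 │Low     │Grace Davis
    ┃Closed  │44 │Medium  │Dave Smith 
    ┃Active  │53 │High    │Alice Brown
    ┃Closed  │45 │Medium  │Hank Brown 
    ┏━━━━━━━━━━━━━━━━━━━━━━┓━━━━━━━━━━
    ┃ CalendarWidget       ┃          
    ┠──────────────────────┨          
    ┃      July 2024       ┃          
    ┃Mo Tu We Th Fr Sa Su  ┃          
    ┃ 1  2  3  4*  5  6  7 ┃          
    ┃ 8  9 10* 11 12* 13 14┃          
    ┃15 16 17* 18 19 20 21 ┃          
    ┃22* 23 24 25 26 27 28 ┃          
    ┃29 30* 31             ┃          
    ┃                      ┃          


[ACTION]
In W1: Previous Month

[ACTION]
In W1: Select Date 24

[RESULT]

                                      
    ┏━━━━━━━━━━━━━━━━━━━━━━━━━━━━━━━━━
    ┃ DataTable                       
    ┠─────────────────────────────────
    ┃Status  │Age│Level   │Name       
    ┃────────┼───┼────────┼───────────
    ┃Closed  │29 │Low     │Grace Davis
    ┃Closed  │44 │Medium  │Dave Smith 
    ┃Active  │53 │High    │Alice Brown
    ┃Closed  │45 │Medium  │Hank Brown 
    ┏━━━━━━━━━━━━━━━━━━━━━━┓━━━━━━━━━━
    ┃ CalendarWidget       ┃          
    ┠──────────────────────┨          
    ┃      June 2024       ┃          
    ┃Mo Tu We Th Fr Sa Su  ┃          
    ┃                1  2  ┃          
    ┃ 3  4  5  6  7  8  9  ┃          
    ┃10 11 12 13 14 15 16  ┃          
    ┃17 18 19 20 21 22 23  ┃          
    ┃[24] 25 26 27 28 29 30┃          
    ┃                      ┃          


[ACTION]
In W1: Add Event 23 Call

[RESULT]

                                      
    ┏━━━━━━━━━━━━━━━━━━━━━━━━━━━━━━━━━
    ┃ DataTable                       
    ┠─────────────────────────────────
    ┃Status  │Age│Level   │Name       
    ┃────────┼───┼────────┼───────────
    ┃Closed  │29 │Low     │Grace Davis
    ┃Closed  │44 │Medium  │Dave Smith 
    ┃Active  │53 │High    │Alice Brown
    ┃Closed  │45 │Medium  │Hank Brown 
    ┏━━━━━━━━━━━━━━━━━━━━━━┓━━━━━━━━━━
    ┃ CalendarWidget       ┃          
    ┠──────────────────────┨          
    ┃      June 2024       ┃          
    ┃Mo Tu We Th Fr Sa Su  ┃          
    ┃                1  2  ┃          
    ┃ 3  4  5  6  7  8  9  ┃          
    ┃10 11 12 13 14 15 16  ┃          
    ┃17 18 19 20 21 22 23* ┃          
    ┃[24] 25 26 27 28 29 30┃          
    ┃                      ┃          


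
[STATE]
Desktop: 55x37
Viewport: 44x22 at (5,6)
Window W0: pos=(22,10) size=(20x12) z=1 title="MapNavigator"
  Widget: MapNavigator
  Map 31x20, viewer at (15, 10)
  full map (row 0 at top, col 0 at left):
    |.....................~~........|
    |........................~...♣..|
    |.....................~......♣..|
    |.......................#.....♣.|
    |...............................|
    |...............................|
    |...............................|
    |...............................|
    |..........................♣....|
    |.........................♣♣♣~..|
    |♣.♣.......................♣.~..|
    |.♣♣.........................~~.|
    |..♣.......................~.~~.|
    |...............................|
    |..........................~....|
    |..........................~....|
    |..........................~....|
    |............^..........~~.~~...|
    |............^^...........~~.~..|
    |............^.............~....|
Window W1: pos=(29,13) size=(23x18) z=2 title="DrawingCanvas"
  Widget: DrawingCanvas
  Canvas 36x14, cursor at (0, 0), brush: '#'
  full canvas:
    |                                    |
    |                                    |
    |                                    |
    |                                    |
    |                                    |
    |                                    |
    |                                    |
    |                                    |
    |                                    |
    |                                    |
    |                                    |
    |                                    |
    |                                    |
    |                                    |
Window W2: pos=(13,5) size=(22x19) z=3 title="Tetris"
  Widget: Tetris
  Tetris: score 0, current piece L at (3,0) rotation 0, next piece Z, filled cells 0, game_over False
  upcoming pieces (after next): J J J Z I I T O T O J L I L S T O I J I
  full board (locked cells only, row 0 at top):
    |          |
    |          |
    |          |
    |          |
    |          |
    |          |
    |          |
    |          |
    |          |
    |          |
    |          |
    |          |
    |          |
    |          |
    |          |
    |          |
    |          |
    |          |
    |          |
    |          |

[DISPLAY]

        ┃ Tetris             ┃              
        ┠────────────────────┨              
        ┃          │Next:    ┃              
        ┃          │▓▓       ┃              
        ┃          │ ▓▓      ┃━━━━━━┓       
        ┃          │         ┃r     ┃       
        ┃          │         ┃──────┨       
        ┃          │         ┃━━━━━━━━━━━━━━
        ┃          │Score:   ┃ingCanvas     
        ┃          │0        ┃──────────────
        ┃          │         ┃              
        ┃          │         ┃              
        ┃          │         ┃              
        ┃          │         ┃              
        ┃          │         ┃              
        ┃          │         ┃              
        ┃          │         ┃              
        ┗━━━━━━━━━━━━━━━━━━━━┛              
                        ┃                   
                        ┃                   
                        ┃                   
                        ┃                   


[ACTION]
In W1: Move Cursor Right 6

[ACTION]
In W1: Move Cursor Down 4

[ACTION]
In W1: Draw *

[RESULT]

        ┃ Tetris             ┃              
        ┠────────────────────┨              
        ┃          │Next:    ┃              
        ┃          │▓▓       ┃              
        ┃          │ ▓▓      ┃━━━━━━┓       
        ┃          │         ┃r     ┃       
        ┃          │         ┃──────┨       
        ┃          │         ┃━━━━━━━━━━━━━━
        ┃          │Score:   ┃ingCanvas     
        ┃          │0        ┃──────────────
        ┃          │         ┃              
        ┃          │         ┃              
        ┃          │         ┃              
        ┃          │         ┃              
        ┃          │         ┃ *            
        ┃          │         ┃              
        ┃          │         ┃              
        ┗━━━━━━━━━━━━━━━━━━━━┛              
                        ┃                   
                        ┃                   
                        ┃                   
                        ┃                   


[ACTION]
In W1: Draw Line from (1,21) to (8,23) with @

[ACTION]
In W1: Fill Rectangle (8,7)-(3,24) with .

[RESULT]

        ┃ Tetris             ┃              
        ┠────────────────────┨              
        ┃          │Next:    ┃              
        ┃          │▓▓       ┃              
        ┃          │ ▓▓      ┃━━━━━━┓       
        ┃          │         ┃r     ┃       
        ┃          │         ┃──────┨       
        ┃          │         ┃━━━━━━━━━━━━━━
        ┃          │Score:   ┃ingCanvas     
        ┃          │0        ┃──────────────
        ┃          │         ┃              
        ┃          │         ┃              
        ┃          │         ┃              
        ┃          │         ┃  ............
        ┃          │         ┃ *............
        ┃          │         ┃  ............
        ┃          │         ┃  ............
        ┗━━━━━━━━━━━━━━━━━━━━┛  ............
                        ┃       ............
                        ┃                   
                        ┃                   
                        ┃                   


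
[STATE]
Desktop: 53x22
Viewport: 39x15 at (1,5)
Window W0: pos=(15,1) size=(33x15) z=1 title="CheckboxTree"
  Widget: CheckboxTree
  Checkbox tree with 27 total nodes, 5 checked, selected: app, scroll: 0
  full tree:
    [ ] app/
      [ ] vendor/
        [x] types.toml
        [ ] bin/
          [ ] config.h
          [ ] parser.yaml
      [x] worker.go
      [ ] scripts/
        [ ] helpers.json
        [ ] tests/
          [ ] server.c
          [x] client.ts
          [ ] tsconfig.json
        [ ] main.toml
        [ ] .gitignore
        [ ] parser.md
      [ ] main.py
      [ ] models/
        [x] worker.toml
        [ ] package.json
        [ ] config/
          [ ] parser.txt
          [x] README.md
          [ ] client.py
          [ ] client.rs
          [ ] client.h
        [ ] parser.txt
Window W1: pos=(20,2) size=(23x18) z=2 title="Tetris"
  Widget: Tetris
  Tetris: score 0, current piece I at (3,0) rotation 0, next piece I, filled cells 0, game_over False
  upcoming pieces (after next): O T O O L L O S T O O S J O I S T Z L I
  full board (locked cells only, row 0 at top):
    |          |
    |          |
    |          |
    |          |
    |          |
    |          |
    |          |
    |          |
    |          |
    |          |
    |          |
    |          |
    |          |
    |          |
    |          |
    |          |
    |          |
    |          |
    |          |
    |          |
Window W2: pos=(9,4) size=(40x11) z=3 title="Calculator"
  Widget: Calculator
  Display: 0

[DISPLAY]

        ┃ Calculator                   
        ┠──────────────────────────────
        ┃                              
        ┃┌───┬───┬───┬───┐             
        ┃│ 7 │ 8 │ 9 │ ÷ │             
        ┃├───┼───┼───┼───┤             
        ┃│ 4 │ 5 │ 6 │ × │             
        ┃├───┼───┼───┼───┤             
        ┃│ 1 │ 2 │ 3 │ - │             
        ┗━━━━━━━━━━━━━━━━━━━━━━━━━━━━━━
              ┗━━━━┃          │        
                   ┃          │        
                   ┃          │        
                   ┃          │        
                   ┗━━━━━━━━━━━━━━━━━━━


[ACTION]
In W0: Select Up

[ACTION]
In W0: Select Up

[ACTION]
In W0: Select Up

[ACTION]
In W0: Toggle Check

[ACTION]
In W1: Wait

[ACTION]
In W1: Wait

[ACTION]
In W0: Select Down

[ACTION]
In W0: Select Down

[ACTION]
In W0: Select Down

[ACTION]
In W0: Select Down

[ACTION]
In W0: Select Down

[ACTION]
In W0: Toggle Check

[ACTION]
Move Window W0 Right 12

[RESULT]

        ┃ Calculator                   
        ┠──────────────────────────────
        ┃                              
        ┃┌───┬───┬───┬───┐             
        ┃│ 7 │ 8 │ 9 │ ÷ │             
        ┃├───┼───┼───┼───┤             
        ┃│ 4 │ 5 │ 6 │ × │             
        ┃├───┼───┼───┼───┤             
        ┃│ 1 │ 2 │ 3 │ - │             
        ┗━━━━━━━━━━━━━━━━━━━━━━━━━━━━━━
                   ┃          │        
                   ┃          │        
                   ┃          │        
                   ┃          │        
                   ┗━━━━━━━━━━━━━━━━━━━
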